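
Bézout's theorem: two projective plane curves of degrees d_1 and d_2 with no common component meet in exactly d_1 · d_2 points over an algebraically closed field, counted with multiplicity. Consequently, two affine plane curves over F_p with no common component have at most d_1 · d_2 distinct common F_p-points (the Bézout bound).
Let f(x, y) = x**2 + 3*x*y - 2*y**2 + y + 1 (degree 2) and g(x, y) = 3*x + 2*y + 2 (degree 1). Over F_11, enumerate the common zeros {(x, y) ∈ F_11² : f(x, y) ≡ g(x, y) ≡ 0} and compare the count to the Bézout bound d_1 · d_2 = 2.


Common zeros: {(2, 7), (7, 5)}; count = 2; Bézout bound = 2.

deg(f) = 2, deg(g) = 1, so Bézout bound = 2.
Scan x ∈ F_11. For each x, list the y ∈ F_11 with f(x, y) ≡ 0 and those with g(x, y) ≡ 0 (mod 11); the common zeros in that column are the intersection.
  x = 0: f ≡ 0 at y ∈ {1, 5}; g ≡ 0 at y ∈ {10}; common: ∅.
  x = 1: f ≡ 0 at y ∈ ∅; g ≡ 0 at y ∈ {3}; common: ∅.
  x = 2: f ≡ 0 at y ∈ {2, 7}; g ≡ 0 at y ∈ {7}; common: {7}.
  x = 3: f ≡ 0 at y ∈ {2, 3}; g ≡ 0 at y ∈ {0}; common: ∅.
  x = 4: f ≡ 0 at y ∈ ∅; g ≡ 0 at y ∈ {4}; common: ∅.
  x = 5: f ≡ 0 at y ∈ ∅; g ≡ 0 at y ∈ {8}; common: ∅.
  x = 6: f ≡ 0 at y ∈ ∅; g ≡ 0 at y ∈ {1}; common: ∅.
  x = 7: f ≡ 0 at y ∈ {5, 6}; g ≡ 0 at y ∈ {5}; common: {5}.
  x = 8: f ≡ 0 at y ∈ {1, 6}; g ≡ 0 at y ∈ {9}; common: ∅.
  x = 9: f ≡ 0 at y ∈ ∅; g ≡ 0 at y ∈ {2}; common: ∅.
  x = 10: f ≡ 0 at y ∈ {3, 7}; g ≡ 0 at y ∈ {6}; common: ∅.
Collecting: common zeros = {(2, 7), (7, 5)}, so the count is 2.
Comparison with the Bézout bound: 2 ≤ 2 = deg(f)·deg(g), as expected for curves with no common component (the bound is attained).


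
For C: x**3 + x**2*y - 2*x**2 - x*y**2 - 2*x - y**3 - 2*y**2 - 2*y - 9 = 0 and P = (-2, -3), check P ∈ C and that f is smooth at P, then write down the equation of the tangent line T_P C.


Tangent line at P: 21*x - 25*y - 33 = 0.

Step 1: f(-2, -3) = 0, so P lies on C.
Step 2: partial derivatives
  f_x(x, y) = 3*x**2 + 2*x*y - 4*x - y**2 - 2, f_y(x, y) = x**2 - 2*x*y - 3*y**2 - 4*y - 2.
  f_x(P) = 21, f_y(P) = -25 (gradient nonzero, so P is smooth).
Step 3: tangent line at P: 21·(x − -2) + -25·(y − -3) = 0.
Expanding: 21*x - 25*y - 33 = 0.


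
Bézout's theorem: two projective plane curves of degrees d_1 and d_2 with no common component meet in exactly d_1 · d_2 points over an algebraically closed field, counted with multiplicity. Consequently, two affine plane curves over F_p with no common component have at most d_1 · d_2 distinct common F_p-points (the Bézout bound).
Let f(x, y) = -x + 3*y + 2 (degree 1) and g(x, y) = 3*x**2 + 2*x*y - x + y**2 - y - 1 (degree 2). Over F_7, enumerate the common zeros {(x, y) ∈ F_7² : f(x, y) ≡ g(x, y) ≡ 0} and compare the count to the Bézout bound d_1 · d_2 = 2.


Common zeros: {(1, 2), (6, 6)}; count = 2; Bézout bound = 2.

deg(f) = 1, deg(g) = 2, so Bézout bound = 2.
Scan x ∈ F_7. For each x, list the y ∈ F_7 with f(x, y) ≡ 0 and those with g(x, y) ≡ 0 (mod 7); the common zeros in that column are the intersection.
  x = 0: f ≡ 0 at y ∈ {4}; g ≡ 0 at y ∈ ∅; common: ∅.
  x = 1: f ≡ 0 at y ∈ {2}; g ≡ 0 at y ∈ {2, 4}; common: {2}.
  x = 2: f ≡ 0 at y ∈ {0}; g ≡ 0 at y ∈ {5, 6}; common: ∅.
  x = 3: f ≡ 0 at y ∈ {5}; g ≡ 0 at y ∈ ∅; common: ∅.
  x = 4: f ≡ 0 at y ∈ {3}; g ≡ 0 at y ∈ ∅; common: ∅.
  x = 5: f ≡ 0 at y ∈ {1}; g ≡ 0 at y ∈ {2, 3}; common: ∅.
  x = 6: f ≡ 0 at y ∈ {6}; g ≡ 0 at y ∈ {4, 6}; common: {6}.
Collecting: common zeros = {(1, 2), (6, 6)}, so the count is 2.
Comparison with the Bézout bound: 2 ≤ 2 = deg(f)·deg(g), as expected for curves with no common component (the bound is attained).


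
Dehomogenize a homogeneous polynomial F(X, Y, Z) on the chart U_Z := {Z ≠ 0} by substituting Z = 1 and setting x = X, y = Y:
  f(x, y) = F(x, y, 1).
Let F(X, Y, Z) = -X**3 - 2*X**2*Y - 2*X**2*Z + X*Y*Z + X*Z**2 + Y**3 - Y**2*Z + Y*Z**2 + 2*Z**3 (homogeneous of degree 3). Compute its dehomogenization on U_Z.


f(x, y) = -x**3 - 2*x**2*y - 2*x**2 + x*y + x + y**3 - y**2 + y + 2

On U_Z we set Z = 1. Each monomial c·X^i·Y^j·Z^k in F becomes c·x^i·y^j·1^k = c·x^i·y^j.
Substituting Z = 1: F(X, Y, 1) = -x**3 - 2*x**2*y - 2*x**2 + x*y + x + y**3 - y**2 + y + 2.
Note: deg(f) ≤ deg(F) = 3; strict inequality happens when F is divisible by Z (lost terms).


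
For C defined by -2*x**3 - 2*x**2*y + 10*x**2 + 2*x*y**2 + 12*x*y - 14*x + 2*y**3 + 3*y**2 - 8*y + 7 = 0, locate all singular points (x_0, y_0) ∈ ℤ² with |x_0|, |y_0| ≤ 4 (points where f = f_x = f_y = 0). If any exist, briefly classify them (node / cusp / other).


Singular points: {(2, -1)}; classification: cusp.

Compute partial derivatives:
  f_x = -6*x**2 - 4*x*y + 20*x + 2*y**2 + 12*y - 14.
  f_y = -2*x**2 + 4*x*y + 12*x + 6*y**2 + 6*y - 8.
Scan x_0 ∈ {−4, ..., 4}. For each x_0, f_y(x_0, y) is a polynomial in y; find its integer roots y ∈ {−4, ..., 4}, then test f_x and f at those candidates.
  x = -4: f_y(-4, y) = 6*y**2 - 10*y - 88; no integer root y with |y| ≤ 4.
  x = -3: f_y(-3, y) = 6*y**2 - 6*y - 62; no integer root y with |y| ≤ 4.
  x = -2: f_y(-2, y) = 6*y**2 - 2*y - 40; no integer root y with |y| ≤ 4.
  x = -1: f_y(-1, y) = 6*y**2 + 2*y - 22; no integer root y with |y| ≤ 4.
  x = 0: f_y(0, y) = 6*y**2 + 6*y - 8; no integer root y with |y| ≤ 4.
  x = 1: f_y(1, y) = 6*y**2 + 10*y + 2; no integer root y with |y| ≤ 4.
  x = 2: f_y(2, y) = 6*y**2 + 14*y + 8; vanishes at y ∈ {-1}. (2, -1): f_x = 0, f = 0 — SINGULAR.
  x = 3: f_y(3, y) = 6*y**2 + 18*y + 10; no integer root y with |y| ≤ 4.
  x = 4: f_y(4, y) = 6*y**2 + 22*y + 8; no integer root y with |y| ≤ 4.
Only singular point on the grid: (2, -1).
Classify: substitute x = 2 + u, y = -1 + v and expand: f = -2*u**3 - 2*u**2*v + 2*u*v**2 + 2*v**3 + v**2.
No constant or linear terms (consistent with a singular point). Quadratic part: v**2. Cubic part: -2*u**3 - 2*u**2*v + 2*u*v**2 + 2*v**3.
The quadratic part v**2 is a perfect square, so there is a single (double) tangent line v = 0, i.e. y = -1. Restricting the cubic part to that line (v = 0) leaves -2*u**3 ≠ 0, so f is not divisible by v and the branch is v² ≈ 2*u**3 to lowest order — this is a cusp.
Classification: cusp.


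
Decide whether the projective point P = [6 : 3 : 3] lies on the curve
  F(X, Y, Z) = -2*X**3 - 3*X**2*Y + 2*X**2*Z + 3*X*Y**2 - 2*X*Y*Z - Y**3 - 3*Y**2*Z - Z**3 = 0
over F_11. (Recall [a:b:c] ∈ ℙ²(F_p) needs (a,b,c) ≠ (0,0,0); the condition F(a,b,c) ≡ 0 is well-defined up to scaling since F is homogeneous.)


F(6,3,3) ≡ 6 (mod 11); P is NOT on the curve.

Evaluate F(6, 3, 3) term-by-term (mod 11).
  -2*X**3 ↦ -2·216·1·1 = -432
  -3*X**2*Y ↦ -3·36·3·1 = -324
  2*X**2*Z ↦ 2·36·1·3 = 216
  3*X*Y**2 ↦ 3·6·9·1 = 162
  -2*X*Y*Z ↦ -2·6·3·3 = -108
  -Y**3 ↦ -1·1·27·1 = -27
  -3*Y**2*Z ↦ -3·1·9·3 = -81
  -Z**3 ↦ -1·1·1·27 = -27
Sum: F(6, 3, 3) = (-432) + (-324) + (216) + (162) + (-108) + (-27) + (-81) + (-27) = -621.
Reducing mod 11: -621 ≡ 6 (mod 11).
Since F(a, b, c) ≡ 6 ≠ 0 (mod 11), P does NOT lie on the curve.


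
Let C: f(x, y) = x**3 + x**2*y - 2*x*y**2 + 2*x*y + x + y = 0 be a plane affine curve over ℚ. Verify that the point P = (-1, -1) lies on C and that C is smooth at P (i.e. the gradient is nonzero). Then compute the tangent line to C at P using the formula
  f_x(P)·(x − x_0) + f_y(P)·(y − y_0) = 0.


Tangent line at P: 2*x - 4*y - 2 = 0.

Step 1: f(-1, -1) = 0, so P lies on C.
Step 2: partial derivatives
  f_x(x, y) = 3*x**2 + 2*x*y - 2*y**2 + 2*y + 1, f_y(x, y) = x**2 - 4*x*y + 2*x + 1.
  f_x(P) = 2, f_y(P) = -4 (gradient nonzero, so P is smooth).
Step 3: tangent line at P: 2·(x − -1) + -4·(y − -1) = 0.
Expanding: 2*x - 4*y - 2 = 0.


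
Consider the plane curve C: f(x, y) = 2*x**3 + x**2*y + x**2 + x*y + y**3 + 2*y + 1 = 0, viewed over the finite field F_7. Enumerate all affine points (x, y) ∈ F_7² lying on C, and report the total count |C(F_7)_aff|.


Affine F_7-points: {(1, 4), (2, 0), (3, 3), (3, 5), (3, 6), (4, 1), (4, 3), (5, 3), (6, 0)}; count = 9.

For each of the 49 pairs (x, y) ∈ F_7², evaluate f(x, y) mod 7. Record the zeros.
  x = 0: [0↦1, 1↦4, 2↦6, 3↦6, 4↦3, 5↦3, 6↦5]  zeros at y ∈ ∅
  x = 1: [0↦4, 1↦2, 2↦6, 3↦1, 4↦0, 5↦2, 6↦6]  zeros at y ∈ {4}
  x = 2: [0↦0, 1↦2, 2↦3, 3↦2, 4↦5, 5↦4, 6↦5]  zeros at y ∈ {0}
  x = 3: [0↦1, 1↦2, 2↦2, 3↦0, 4↦2, 5↦0, 6↦0]  zeros at y ∈ {3, 5, 6}
  x = 4: [0↦5, 1↦0, 2↦1, 3↦0, 4↦3, 5↦2, 6↦3]  zeros at y ∈ {1, 3}
  x = 5: [0↦3, 1↦1, 2↦5, 3↦0, 4↦6, 5↦1, 6↦5]  zeros at y ∈ {3}
  x = 6: [0↦0, 1↦3, 2↦5, 3↦5, 4↦2, 5↦2, 6↦4]  zeros at y ∈ {0}
Collecting zeros: affine points = {(1, 4), (2, 0), (3, 3), (3, 5), (3, 6), (4, 1), (4, 3), (5, 3), (6, 0)}.
Total count |C(F_7)_aff| = 9.


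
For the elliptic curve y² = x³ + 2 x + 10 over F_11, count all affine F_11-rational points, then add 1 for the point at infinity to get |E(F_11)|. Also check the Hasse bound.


Affine points = {(2, 0), (4, 4), (4, 7), (7, 2), (7, 9), (9, 3), (9, 8)}; affine count = 7; |E(F_11)| = 8.

Discriminant check: Δ ∝ 4a³ + 27b² = 4·2³ + 27·10² = 4·8 + 27·100 ≡ 4 (mod 11). Nonzero ⇒ E is nonsingular.
For each x ∈ F_11, compute rhs = x³ + 2·x + 10 mod 11, then count y ∈ F_11 with y² ≡ rhs.
  x = 0: rhs = 10, matching y values: none (0 points).
  x = 1: rhs = 2, matching y values: none (0 points).
  x = 2: rhs = 0, matching y values: 0 (1 points).
  x = 3: rhs = 10, matching y values: none (0 points).
  x = 4: rhs = 5, matching y values: 4, 7 (2 points).
  x = 5: rhs = 2, matching y values: none (0 points).
  x = 6: rhs = 7, matching y values: none (0 points).
  x = 7: rhs = 4, matching y values: 2, 9 (2 points).
  x = 8: rhs = 10, matching y values: none (0 points).
  x = 9: rhs = 9, matching y values: 3, 8 (2 points).
  x = 10: rhs = 7, matching y values: none (0 points).
Total affine count: 7.
Full point count |E(F_11)| = 7 + 1 = 8.
Hasse bound: |8 − (11+1)| = |-4| = 4 ≤ 2√11 ≈ 6.6332 ✓.


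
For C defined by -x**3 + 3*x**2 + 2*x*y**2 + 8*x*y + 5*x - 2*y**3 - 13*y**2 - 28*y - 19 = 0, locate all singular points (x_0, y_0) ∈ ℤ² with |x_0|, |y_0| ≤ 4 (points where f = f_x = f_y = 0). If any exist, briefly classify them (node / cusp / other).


Singular points: {(1, -2)}; classification: cusp.

Compute partial derivatives:
  f_x = -3*x**2 + 6*x + 2*y**2 + 8*y + 5.
  f_y = 4*x*y + 8*x - 6*y**2 - 26*y - 28.
Scan x_0 ∈ {−4, ..., 4}. For each x_0, f_y(x_0, y) is a polynomial in y; find its integer roots y ∈ {−4, ..., 4}, then test f_x and f at those candidates.
  x = -4: f_y(-4, y) = -6*y**2 - 42*y - 60; vanishes at y ∈ {-2}. (-4, -2): f_x = -75 ≠ 0.
  x = -3: f_y(-3, y) = -6*y**2 - 38*y - 52; vanishes at y ∈ {-2}. (-3, -2): f_x = -48 ≠ 0.
  x = -2: f_y(-2, y) = -6*y**2 - 34*y - 44; vanishes at y ∈ {-2}. (-2, -2): f_x = -27 ≠ 0.
  x = -1: f_y(-1, y) = -6*y**2 - 30*y - 36; vanishes at y ∈ {-3, -2}. (-1, -3): f_x = -10 ≠ 0; (-1, -2): f_x = -12 ≠ 0.
  x = 0: f_y(0, y) = -6*y**2 - 26*y - 28; vanishes at y ∈ {-2}. (0, -2): f_x = -3 ≠ 0.
  x = 1: f_y(1, y) = -6*y**2 - 22*y - 20; vanishes at y ∈ {-2}. (1, -2): f_x = 0, f = 0 — SINGULAR.
  x = 2: f_y(2, y) = -6*y**2 - 18*y - 12; vanishes at y ∈ {-2, -1}. (2, -2): f_x = -3 ≠ 0; (2, -1): f_x = -1 ≠ 0.
  x = 3: f_y(3, y) = -6*y**2 - 14*y - 4; vanishes at y ∈ {-2}. (3, -2): f_x = -12 ≠ 0.
  x = 4: f_y(4, y) = -6*y**2 - 10*y + 4; vanishes at y ∈ {-2}. (4, -2): f_x = -27 ≠ 0.
Only singular point on the grid: (1, -2).
Classify: substitute x = 1 + u, y = -2 + v and expand: f = -u**3 + 2*u*v**2 - 2*v**3 + v**2.
No constant or linear terms (consistent with a singular point). Quadratic part: v**2. Cubic part: -u**3 + 2*u*v**2 - 2*v**3.
The quadratic part v**2 is a perfect square, so there is a single (double) tangent line v = 0, i.e. y = -2. Restricting the cubic part to that line (v = 0) leaves -u**3 ≠ 0, so f is not divisible by v and the branch is v² ≈ u**3 to lowest order — this is a cusp.
Classification: cusp.


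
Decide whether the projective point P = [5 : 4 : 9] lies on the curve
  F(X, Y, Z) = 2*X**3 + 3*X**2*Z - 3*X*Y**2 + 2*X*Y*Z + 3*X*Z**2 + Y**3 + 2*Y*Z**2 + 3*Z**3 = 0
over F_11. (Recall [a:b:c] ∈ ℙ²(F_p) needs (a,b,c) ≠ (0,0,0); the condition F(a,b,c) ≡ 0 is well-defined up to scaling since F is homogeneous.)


F(5,4,9) ≡ 0 (mod 11); P is on the curve.

Evaluate F(5, 4, 9) term-by-term (mod 11).
  2*X**3 ↦ 2·125·1·1 = 250
  3*X**2*Z ↦ 3·25·1·9 = 675
  -3*X*Y**2 ↦ -3·5·16·1 = -240
  2*X*Y*Z ↦ 2·5·4·9 = 360
  3*X*Z**2 ↦ 3·5·1·81 = 1215
  Y**3 ↦ 1·1·64·1 = 64
  2*Y*Z**2 ↦ 2·1·4·81 = 648
  3*Z**3 ↦ 3·1·1·729 = 2187
Sum: F(5, 4, 9) = (250) + (675) + (-240) + (360) + (1215) + (64) + (648) + (2187) = 5159.
Reducing mod 11: 5159 ≡ 0 (mod 11).
Since F(a, b, c) ≡ 0 (mod 11), P lies on the curve.


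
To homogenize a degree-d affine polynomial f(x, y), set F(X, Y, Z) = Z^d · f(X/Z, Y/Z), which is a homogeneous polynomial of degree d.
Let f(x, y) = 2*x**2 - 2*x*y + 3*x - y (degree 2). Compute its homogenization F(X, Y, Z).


F(X, Y, Z) = 2*X**2 - 2*X*Y + 3*X*Z - Y*Z

deg(f) = 2.
Substitute x = X/Z, y = Y/Z into f, then multiply by Z^2.
  monomial 2·x^2·y^0 ↦ 2·X^2·Y^0·Z^0.
  monomial -2·x^1·y^1 ↦ -2·X^1·Y^1·Z^0.
  monomial 3·x^1·y^0 ↦ 3·X^1·Y^0·Z^1.
  monomial -1·x^0·y^1 ↦ -1·X^0·Y^1·Z^1.
Collecting: F(X, Y, Z) = 2*X**2 - 2*X*Y + 3*X*Z - Y*Z.


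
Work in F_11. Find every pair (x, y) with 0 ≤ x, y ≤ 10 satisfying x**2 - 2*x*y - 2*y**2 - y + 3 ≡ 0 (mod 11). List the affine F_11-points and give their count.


Affine F_11-points: {(0, 1), (0, 4), (2, 1), (2, 2), (5, 5), (5, 6), (7, 3), (7, 6), (8, 4), (10, 3)}; count = 10.

For each of the 121 pairs (x, y) ∈ F_11², evaluate f(x, y) mod 11. Record the zeros.
  x = 0: [0↦3, 1↦0, 2↦4, 3↦4, 4↦0, 5↦3, 6↦2, 7↦8, 8↦10, 9↦8, 10↦2]  zeros at y ∈ {1, 4}
  x = 1: [0↦4, 1↦10, 2↦1, 3↦10, 4↦4, 5↦5, 6↦2, 7↦6, 8↦6, 9↦2, 10↦5]  zeros at y ∈ ∅
  x = 2: [0↦7, 1↦0, 2↦0, 3↦7, 4↦10, 5↦9, 6↦4, 7↦6, 8↦4, 9↦9, 10↦10]  zeros at y ∈ {1, 2}
  x = 3: [0↦1, 1↦3, 2↦1, 3↦6, 4↦7, 5↦4, 6↦8, 7↦8, 8↦4, 9↦7, 10↦6]  zeros at y ∈ ∅
  x = 4: [0↦8, 1↦8, 2↦4, 3↦7, 4↦6, 5↦1, 6↦3, 7↦1, 8↦6, 9↦7, 10↦4]  zeros at y ∈ ∅
  x = 5: [0↦6, 1↦4, 2↦9, 3↦10, 4↦7, 5↦0, 6↦0, 7↦7, 8↦10, 9↦9, 10↦4]  zeros at y ∈ {5, 6}
  x = 6: [0↦6, 1↦2, 2↦5, 3↦4, 4↦10, 5↦1, 6↦10, 7↦4, 8↦5, 9↦2, 10↦6]  zeros at y ∈ ∅
  x = 7: [0↦8, 1↦2, 2↦3, 3↦0, 4↦4, 5↦4, 6↦0, 7↦3, 8↦2, 9↦8, 10↦10]  zeros at y ∈ {3, 6}
  x = 8: [0↦1, 1↦4, 2↦3, 3↦9, 4↦0, 5↦9, 6↦3, 7↦4, 8↦1, 9↦5, 10↦5]  zeros at y ∈ {4}
  x = 9: [0↦7, 1↦8, 2↦5, 3↦9, 4↦9, 5↦5, 6↦8, 7↦7, 8↦2, 9↦4, 10↦2]  zeros at y ∈ ∅
  x = 10: [0↦4, 1↦3, 2↦9, 3↦0, 4↦9, 5↦3, 6↦4, 7↦1, 8↦5, 9↦5, 10↦1]  zeros at y ∈ {3}
Collecting zeros: affine points = {(0, 1), (0, 4), (2, 1), (2, 2), (5, 5), (5, 6), (7, 3), (7, 6), (8, 4), (10, 3)}.
Total count |C(F_11)_aff| = 10.


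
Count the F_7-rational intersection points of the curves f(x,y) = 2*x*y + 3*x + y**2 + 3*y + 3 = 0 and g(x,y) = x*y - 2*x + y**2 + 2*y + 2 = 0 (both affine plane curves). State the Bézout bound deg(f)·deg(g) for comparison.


Common zeros: {(1, 4)}; count = 1; Bézout bound = 4.

deg(f) = 2, deg(g) = 2, so Bézout bound = 4.
Scan x ∈ F_7. For each x, list the y ∈ F_7 with f(x, y) ≡ 0 and those with g(x, y) ≡ 0 (mod 7); the common zeros in that column are the intersection.
  x = 0: f ≡ 0 at y ∈ {1, 3}; g ≡ 0 at y ∈ ∅; common: ∅.
  x = 1: f ≡ 0 at y ∈ {4, 5}; g ≡ 0 at y ∈ {0, 4}; common: {4}.
  x = 2: f ≡ 0 at y ∈ ∅; g ≡ 0 at y ∈ ∅; common: ∅.
  x = 3: f ≡ 0 at y ∈ ∅; g ≡ 0 at y ∈ ∅; common: ∅.
  x = 4: f ≡ 0 at y ∈ ∅; g ≡ 0 at y ∈ {3, 5}; common: ∅.
  x = 5: f ≡ 0 at y ∈ ∅; g ≡ 0 at y ∈ {1, 6}; common: ∅.
  x = 6: f ≡ 0 at y ∈ {0, 6}; g ≡ 0 at y ∈ ∅; common: ∅.
Collecting: common zeros = {(1, 4)}, so the count is 1.
Comparison with the Bézout bound: 1 ≤ 4 = deg(f)·deg(g), as expected for curves with no common component (the affine F_7-count falls short of the bound because intersections may lie at infinity, over extension fields, or carry multiplicity).


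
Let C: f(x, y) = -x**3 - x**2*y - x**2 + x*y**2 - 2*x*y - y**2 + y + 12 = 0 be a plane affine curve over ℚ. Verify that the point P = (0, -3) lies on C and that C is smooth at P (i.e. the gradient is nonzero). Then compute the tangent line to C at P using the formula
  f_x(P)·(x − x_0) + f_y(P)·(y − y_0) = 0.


Tangent line at P: 15*x + 7*y + 21 = 0.

Step 1: f(0, -3) = 0, so P lies on C.
Step 2: partial derivatives
  f_x(x, y) = -3*x**2 - 2*x*y - 2*x + y**2 - 2*y, f_y(x, y) = -x**2 + 2*x*y - 2*x - 2*y + 1.
  f_x(P) = 15, f_y(P) = 7 (gradient nonzero, so P is smooth).
Step 3: tangent line at P: 15·(x − 0) + 7·(y − -3) = 0.
Expanding: 15*x + 7*y + 21 = 0.


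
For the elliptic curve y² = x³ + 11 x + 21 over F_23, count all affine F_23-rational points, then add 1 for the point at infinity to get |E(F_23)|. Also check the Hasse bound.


Affine points = {(3, 9), (3, 14), (6, 2), (6, 21), (7, 2), (7, 21), (8, 0), (10, 2), (10, 21), (11, 1), (11, 22), (12, 8), (12, 15), (18, 5), (18, 18), (22, 3), (22, 20)}; affine count = 17; |E(F_23)| = 18.

Discriminant check: Δ ∝ 4a³ + 27b² = 4·11³ + 27·21² = 4·1331 + 27·441 ≡ 4 (mod 23). Nonzero ⇒ E is nonsingular.
For each x ∈ F_23, compute rhs = x³ + 11·x + 21 mod 23, then count y ∈ F_23 with y² ≡ rhs.
  x = 0: rhs = 21, matching y values: none (0 points).
  x = 1: rhs = 10, matching y values: none (0 points).
  x = 2: rhs = 5, matching y values: none (0 points).
  x = 3: rhs = 12, matching y values: 9, 14 (2 points).
  x = 4: rhs = 14, matching y values: none (0 points).
  x = 5: rhs = 17, matching y values: none (0 points).
  x = 6: rhs = 4, matching y values: 2, 21 (2 points).
  x = 7: rhs = 4, matching y values: 2, 21 (2 points).
  x = 8: rhs = 0, matching y values: 0 (1 points).
  x = 9: rhs = 21, matching y values: none (0 points).
  x = 10: rhs = 4, matching y values: 2, 21 (2 points).
  x = 11: rhs = 1, matching y values: 1, 22 (2 points).
  x = 12: rhs = 18, matching y values: 8, 15 (2 points).
  x = 13: rhs = 15, matching y values: none (0 points).
  x = 14: rhs = 21, matching y values: none (0 points).
  x = 15: rhs = 19, matching y values: none (0 points).
  x = 16: rhs = 15, matching y values: none (0 points).
  x = 17: rhs = 15, matching y values: none (0 points).
  x = 18: rhs = 2, matching y values: 5, 18 (2 points).
  x = 19: rhs = 5, matching y values: none (0 points).
  x = 20: rhs = 7, matching y values: none (0 points).
  x = 21: rhs = 14, matching y values: none (0 points).
  x = 22: rhs = 9, matching y values: 3, 20 (2 points).
Total affine count: 17.
Full point count |E(F_23)| = 17 + 1 = 18.
Hasse bound: |18 − (23+1)| = |-6| = 6 ≤ 2√23 ≈ 9.5917 ✓.


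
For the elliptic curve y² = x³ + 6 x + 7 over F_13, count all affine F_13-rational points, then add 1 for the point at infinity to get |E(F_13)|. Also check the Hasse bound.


Affine points = {(1, 1), (1, 12), (2, 1), (2, 12), (3, 0), (4, 2), (4, 11), (6, 5), (6, 8), (9, 6), (9, 7), (10, 1), (10, 12), (11, 0), (12, 0)}; affine count = 15; |E(F_13)| = 16.

Discriminant check: Δ ∝ 4a³ + 27b² = 4·6³ + 27·7² = 4·216 + 27·49 ≡ 3 (mod 13). Nonzero ⇒ E is nonsingular.
For each x ∈ F_13, compute rhs = x³ + 6·x + 7 mod 13, then count y ∈ F_13 with y² ≡ rhs.
  x = 0: rhs = 7, matching y values: none (0 points).
  x = 1: rhs = 1, matching y values: 1, 12 (2 points).
  x = 2: rhs = 1, matching y values: 1, 12 (2 points).
  x = 3: rhs = 0, matching y values: 0 (1 points).
  x = 4: rhs = 4, matching y values: 2, 11 (2 points).
  x = 5: rhs = 6, matching y values: none (0 points).
  x = 6: rhs = 12, matching y values: 5, 8 (2 points).
  x = 7: rhs = 2, matching y values: none (0 points).
  x = 8: rhs = 8, matching y values: none (0 points).
  x = 9: rhs = 10, matching y values: 6, 7 (2 points).
  x = 10: rhs = 1, matching y values: 1, 12 (2 points).
  x = 11: rhs = 0, matching y values: 0 (1 points).
  x = 12: rhs = 0, matching y values: 0 (1 points).
Total affine count: 15.
Full point count |E(F_13)| = 15 + 1 = 16.
Hasse bound: |16 − (13+1)| = |2| = 2 ≤ 2√13 ≈ 7.2111 ✓.


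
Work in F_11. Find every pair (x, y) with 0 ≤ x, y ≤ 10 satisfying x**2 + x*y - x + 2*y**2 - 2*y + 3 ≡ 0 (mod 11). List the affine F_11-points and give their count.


Affine F_11-points: {(2, 5), (2, 6), (4, 4), (4, 6), (5, 5), (5, 10), (6, 0), (6, 9), (8, 9), (8, 10)}; count = 10.

For each of the 121 pairs (x, y) ∈ F_11², evaluate f(x, y) mod 11. Record the zeros.
  x = 0: [0↦3, 1↦3, 2↦7, 3↦4, 4↦5, 5↦10, 6↦8, 7↦10, 8↦5, 9↦4, 10↦7]  zeros at y ∈ ∅
  x = 1: [0↦3, 1↦4, 2↦9, 3↦7, 4↦9, 5↦4, 6↦3, 7↦6, 8↦2, 9↦2, 10↦6]  zeros at y ∈ ∅
  x = 2: [0↦5, 1↦7, 2↦2, 3↦1, 4↦4, 5↦0, 6↦0, 7↦4, 8↦1, 9↦2, 10↦7]  zeros at y ∈ {5, 6}
  x = 3: [0↦9, 1↦1, 2↦8, 3↦8, 4↦1, 5↦9, 6↦10, 7↦4, 8↦2, 9↦4, 10↦10]  zeros at y ∈ ∅
  x = 4: [0↦4, 1↦8, 2↦5, 3↦6, 4↦0, 5↦9, 6↦0, 7↦6, 8↦5, 9↦8, 10↦4]  zeros at y ∈ {4, 6}
  x = 5: [0↦1, 1↦6, 2↦4, 3↦6, 4↦1, 5↦0, 6↦3, 7↦10, 8↦10, 9↦3, 10↦0]  zeros at y ∈ {5, 10}
  x = 6: [0↦0, 1↦6, 2↦5, 3↦8, 4↦4, 5↦4, 6↦8, 7↦5, 8↦6, 9↦0, 10↦9]  zeros at y ∈ {0, 9}
  x = 7: [0↦1, 1↦8, 2↦8, 3↦1, 4↦9, 5↦10, 6↦4, 7↦2, 8↦4, 9↦10, 10↦9]  zeros at y ∈ ∅
  x = 8: [0↦4, 1↦1, 2↦2, 3↦7, 4↦5, 5↦7, 6↦2, 7↦1, 8↦4, 9↦0, 10↦0]  zeros at y ∈ {9, 10}
  x = 9: [0↦9, 1↦7, 2↦9, 3↦4, 4↦3, 5↦6, 6↦2, 7↦2, 8↦6, 9↦3, 10↦4]  zeros at y ∈ ∅
  x = 10: [0↦5, 1↦4, 2↦7, 3↦3, 4↦3, 5↦7, 6↦4, 7↦5, 8↦10, 9↦8, 10↦10]  zeros at y ∈ ∅
Collecting zeros: affine points = {(2, 5), (2, 6), (4, 4), (4, 6), (5, 5), (5, 10), (6, 0), (6, 9), (8, 9), (8, 10)}.
Total count |C(F_11)_aff| = 10.


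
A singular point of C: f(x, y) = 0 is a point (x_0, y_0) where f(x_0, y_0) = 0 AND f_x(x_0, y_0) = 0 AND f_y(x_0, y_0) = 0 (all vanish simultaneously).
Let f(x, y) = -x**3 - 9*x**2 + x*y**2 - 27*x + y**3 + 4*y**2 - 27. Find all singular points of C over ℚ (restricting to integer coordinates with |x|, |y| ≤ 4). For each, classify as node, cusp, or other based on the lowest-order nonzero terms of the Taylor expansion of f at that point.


Singular points: {(-3, 0)}; classification: cusp.

Compute partial derivatives:
  f_x = -3*x**2 - 18*x + y**2 - 27.
  f_y = 2*x*y + 3*y**2 + 8*y.
Scan x_0 ∈ {−4, ..., 4}. For each x_0, f_y(x_0, y) is a polynomial in y; find its integer roots y ∈ {−4, ..., 4}, then test f_x and f at those candidates.
  x = -4: f_y(-4, y) = 3*y**2; vanishes at y ∈ {0}. (-4, 0): f_x = -3 ≠ 0.
  x = -3: f_y(-3, y) = 3*y**2 + 2*y; vanishes at y ∈ {0}. (-3, 0): f_x = 0, f = 0 — SINGULAR.
  x = -2: f_y(-2, y) = 3*y**2 + 4*y; vanishes at y ∈ {0}. (-2, 0): f_x = -3 ≠ 0.
  x = -1: f_y(-1, y) = 3*y**2 + 6*y; vanishes at y ∈ {-2, 0}. (-1, -2): f_x = -8 ≠ 0; (-1, 0): f_x = -12 ≠ 0.
  x = 0: f_y(0, y) = 3*y**2 + 8*y; vanishes at y ∈ {0}. (0, 0): f_x = -27 ≠ 0.
  x = 1: f_y(1, y) = 3*y**2 + 10*y; vanishes at y ∈ {0}. (1, 0): f_x = -48 ≠ 0.
  x = 2: f_y(2, y) = 3*y**2 + 12*y; vanishes at y ∈ {-4, 0}. (2, -4): f_x = -59 ≠ 0; (2, 0): f_x = -75 ≠ 0.
  x = 3: f_y(3, y) = 3*y**2 + 14*y; vanishes at y ∈ {0}. (3, 0): f_x = -108 ≠ 0.
  x = 4: f_y(4, y) = 3*y**2 + 16*y; vanishes at y ∈ {0}. (4, 0): f_x = -147 ≠ 0.
Only singular point on the grid: (-3, 0).
Classify: substitute x = -3 + u, y = 0 + v and expand: f = -u**3 + u*v**2 + v**3 + v**2.
No constant or linear terms (consistent with a singular point). Quadratic part: v**2. Cubic part: -u**3 + u*v**2 + v**3.
The quadratic part v**2 is a perfect square, so there is a single (double) tangent line v = 0, i.e. y = 0. Restricting the cubic part to that line (v = 0) leaves -u**3 ≠ 0, so f is not divisible by v and the branch is v² ≈ u**3 to lowest order — this is a cusp.
Classification: cusp.


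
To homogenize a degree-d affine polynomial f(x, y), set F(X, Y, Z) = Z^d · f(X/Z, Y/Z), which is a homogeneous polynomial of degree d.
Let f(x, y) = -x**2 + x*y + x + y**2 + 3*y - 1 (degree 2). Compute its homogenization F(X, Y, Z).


F(X, Y, Z) = -X**2 + X*Y + X*Z + Y**2 + 3*Y*Z - Z**2

deg(f) = 2.
Substitute x = X/Z, y = Y/Z into f, then multiply by Z^2.
  monomial -1·x^2·y^0 ↦ -1·X^2·Y^0·Z^0.
  monomial 1·x^1·y^1 ↦ 1·X^1·Y^1·Z^0.
  monomial 1·x^1·y^0 ↦ 1·X^1·Y^0·Z^1.
  monomial 1·x^0·y^2 ↦ 1·X^0·Y^2·Z^0.
  monomial 3·x^0·y^1 ↦ 3·X^0·Y^1·Z^1.
  monomial -1·x^0·y^0 ↦ -1·X^0·Y^0·Z^2.
Collecting: F(X, Y, Z) = -X**2 + X*Y + X*Z + Y**2 + 3*Y*Z - Z**2.


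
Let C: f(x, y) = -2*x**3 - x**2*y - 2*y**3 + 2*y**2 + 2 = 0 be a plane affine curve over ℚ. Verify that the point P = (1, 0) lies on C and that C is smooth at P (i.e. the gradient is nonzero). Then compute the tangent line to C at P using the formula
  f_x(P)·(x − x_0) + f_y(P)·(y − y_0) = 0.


Tangent line at P: -6*x - y + 6 = 0.

Step 1: f(1, 0) = 0, so P lies on C.
Step 2: partial derivatives
  f_x(x, y) = -6*x**2 - 2*x*y, f_y(x, y) = -x**2 - 6*y**2 + 4*y.
  f_x(P) = -6, f_y(P) = -1 (gradient nonzero, so P is smooth).
Step 3: tangent line at P: -6·(x − 1) + -1·(y − 0) = 0.
Expanding: -6*x - y + 6 = 0.


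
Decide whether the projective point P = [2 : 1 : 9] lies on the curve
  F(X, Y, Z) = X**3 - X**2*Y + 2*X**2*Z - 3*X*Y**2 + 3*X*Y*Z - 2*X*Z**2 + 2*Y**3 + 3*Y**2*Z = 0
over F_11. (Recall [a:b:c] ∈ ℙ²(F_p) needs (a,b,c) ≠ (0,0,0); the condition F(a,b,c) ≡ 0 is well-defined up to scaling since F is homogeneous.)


F(2,1,9) ≡ 5 (mod 11); P is NOT on the curve.

Evaluate F(2, 1, 9) term-by-term (mod 11).
  X**3 ↦ 1·8·1·1 = 8
  -X**2*Y ↦ -1·4·1·1 = -4
  2*X**2*Z ↦ 2·4·1·9 = 72
  -3*X*Y**2 ↦ -3·2·1·1 = -6
  3*X*Y*Z ↦ 3·2·1·9 = 54
  -2*X*Z**2 ↦ -2·2·1·81 = -324
  2*Y**3 ↦ 2·1·1·1 = 2
  3*Y**2*Z ↦ 3·1·1·9 = 27
Sum: F(2, 1, 9) = (8) + (-4) + (72) + (-6) + (54) + (-324) + (2) + (27) = -171.
Reducing mod 11: -171 ≡ 5 (mod 11).
Since F(a, b, c) ≡ 5 ≠ 0 (mod 11), P does NOT lie on the curve.


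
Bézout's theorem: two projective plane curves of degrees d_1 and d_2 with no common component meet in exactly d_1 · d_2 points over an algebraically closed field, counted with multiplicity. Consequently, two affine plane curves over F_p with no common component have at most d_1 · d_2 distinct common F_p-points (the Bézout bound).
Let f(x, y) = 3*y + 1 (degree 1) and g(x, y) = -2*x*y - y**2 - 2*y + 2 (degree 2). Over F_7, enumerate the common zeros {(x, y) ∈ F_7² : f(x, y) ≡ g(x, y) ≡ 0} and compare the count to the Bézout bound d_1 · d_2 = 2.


Common zeros: {(2, 2)}; count = 1; Bézout bound = 2.

deg(f) = 1, deg(g) = 2, so Bézout bound = 2.
Scan x ∈ F_7. For each x, list the y ∈ F_7 with f(x, y) ≡ 0 and those with g(x, y) ≡ 0 (mod 7); the common zeros in that column are the intersection.
  x = 0: f ≡ 0 at y ∈ {2}; g ≡ 0 at y ∈ ∅; common: ∅.
  x = 1: f ≡ 0 at y ∈ {2}; g ≡ 0 at y ∈ ∅; common: ∅.
  x = 2: f ≡ 0 at y ∈ {2}; g ≡ 0 at y ∈ {2, 6}; common: {2}.
  x = 3: f ≡ 0 at y ∈ {2}; g ≡ 0 at y ∈ {1, 5}; common: ∅.
  x = 4: f ≡ 0 at y ∈ {2}; g ≡ 0 at y ∈ ∅; common: ∅.
  x = 5: f ≡ 0 at y ∈ {2}; g ≡ 0 at y ∈ ∅; common: ∅.
  x = 6: f ≡ 0 at y ∈ {2}; g ≡ 0 at y ∈ {3, 4}; common: ∅.
Collecting: common zeros = {(2, 2)}, so the count is 1.
Comparison with the Bézout bound: 1 ≤ 2 = deg(f)·deg(g), as expected for curves with no common component (the affine F_7-count falls short of the bound because intersections may lie at infinity, over extension fields, or carry multiplicity).


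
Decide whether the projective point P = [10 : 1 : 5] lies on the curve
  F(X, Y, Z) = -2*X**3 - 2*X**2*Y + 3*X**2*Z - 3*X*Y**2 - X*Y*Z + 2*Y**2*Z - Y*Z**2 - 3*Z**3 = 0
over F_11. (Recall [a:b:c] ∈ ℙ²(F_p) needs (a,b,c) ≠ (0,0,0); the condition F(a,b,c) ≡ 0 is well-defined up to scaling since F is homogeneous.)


F(10,1,5) ≡ 7 (mod 11); P is NOT on the curve.

Evaluate F(10, 1, 5) term-by-term (mod 11).
  -2*X**3 ↦ -2·1000·1·1 = -2000
  -2*X**2*Y ↦ -2·100·1·1 = -200
  3*X**2*Z ↦ 3·100·1·5 = 1500
  -3*X*Y**2 ↦ -3·10·1·1 = -30
  -X*Y*Z ↦ -1·10·1·5 = -50
  2*Y**2*Z ↦ 2·1·1·5 = 10
  -Y*Z**2 ↦ -1·1·1·25 = -25
  -3*Z**3 ↦ -3·1·1·125 = -375
Sum: F(10, 1, 5) = (-2000) + (-200) + (1500) + (-30) + (-50) + (10) + (-25) + (-375) = -1170.
Reducing mod 11: -1170 ≡ 7 (mod 11).
Since F(a, b, c) ≡ 7 ≠ 0 (mod 11), P does NOT lie on the curve.


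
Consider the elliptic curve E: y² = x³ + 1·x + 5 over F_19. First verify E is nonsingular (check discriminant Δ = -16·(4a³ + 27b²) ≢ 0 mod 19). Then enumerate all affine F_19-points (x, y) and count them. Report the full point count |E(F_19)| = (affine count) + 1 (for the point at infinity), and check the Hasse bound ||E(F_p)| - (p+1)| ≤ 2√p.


Affine points = {(0, 9), (0, 10), (1, 8), (1, 11), (3, 4), (3, 15), (4, 4), (4, 15), (11, 6), (11, 13), (12, 4), (12, 15), (13, 7), (13, 12)}; affine count = 14; |E(F_19)| = 15.

Discriminant check: Δ ∝ 4a³ + 27b² = 4·1³ + 27·5² = 4·1 + 27·25 ≡ 14 (mod 19). Nonzero ⇒ E is nonsingular.
For each x ∈ F_19, compute rhs = x³ + 1·x + 5 mod 19, then count y ∈ F_19 with y² ≡ rhs.
  x = 0: rhs = 5, matching y values: 9, 10 (2 points).
  x = 1: rhs = 7, matching y values: 8, 11 (2 points).
  x = 2: rhs = 15, matching y values: none (0 points).
  x = 3: rhs = 16, matching y values: 4, 15 (2 points).
  x = 4: rhs = 16, matching y values: 4, 15 (2 points).
  x = 5: rhs = 2, matching y values: none (0 points).
  x = 6: rhs = 18, matching y values: none (0 points).
  x = 7: rhs = 13, matching y values: none (0 points).
  x = 8: rhs = 12, matching y values: none (0 points).
  x = 9: rhs = 2, matching y values: none (0 points).
  x = 10: rhs = 8, matching y values: none (0 points).
  x = 11: rhs = 17, matching y values: 6, 13 (2 points).
  x = 12: rhs = 16, matching y values: 4, 15 (2 points).
  x = 13: rhs = 11, matching y values: 7, 12 (2 points).
  x = 14: rhs = 8, matching y values: none (0 points).
  x = 15: rhs = 13, matching y values: none (0 points).
  x = 16: rhs = 13, matching y values: none (0 points).
  x = 17: rhs = 14, matching y values: none (0 points).
  x = 18: rhs = 3, matching y values: none (0 points).
Total affine count: 14.
Full point count |E(F_19)| = 14 + 1 = 15.
Hasse bound: |15 − (19+1)| = |-5| = 5 ≤ 2√19 ≈ 8.7178 ✓.


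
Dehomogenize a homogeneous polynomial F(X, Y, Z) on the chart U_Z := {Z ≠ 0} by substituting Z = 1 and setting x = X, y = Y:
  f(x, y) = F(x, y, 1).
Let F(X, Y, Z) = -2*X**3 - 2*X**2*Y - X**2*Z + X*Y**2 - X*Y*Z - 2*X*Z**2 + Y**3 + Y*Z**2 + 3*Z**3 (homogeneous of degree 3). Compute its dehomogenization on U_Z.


f(x, y) = -2*x**3 - 2*x**2*y - x**2 + x*y**2 - x*y - 2*x + y**3 + y + 3

On U_Z we set Z = 1. Each monomial c·X^i·Y^j·Z^k in F becomes c·x^i·y^j·1^k = c·x^i·y^j.
Substituting Z = 1: F(X, Y, 1) = -2*x**3 - 2*x**2*y - x**2 + x*y**2 - x*y - 2*x + y**3 + y + 3.
Note: deg(f) ≤ deg(F) = 3; strict inequality happens when F is divisible by Z (lost terms).


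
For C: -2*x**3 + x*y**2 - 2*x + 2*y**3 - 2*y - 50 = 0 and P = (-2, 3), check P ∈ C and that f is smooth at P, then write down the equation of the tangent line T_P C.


Tangent line at P: -17*x + 40*y - 154 = 0.

Step 1: f(-2, 3) = 0, so P lies on C.
Step 2: partial derivatives
  f_x(x, y) = -6*x**2 + y**2 - 2, f_y(x, y) = 2*x*y + 6*y**2 - 2.
  f_x(P) = -17, f_y(P) = 40 (gradient nonzero, so P is smooth).
Step 3: tangent line at P: -17·(x − -2) + 40·(y − 3) = 0.
Expanding: -17*x + 40*y - 154 = 0.


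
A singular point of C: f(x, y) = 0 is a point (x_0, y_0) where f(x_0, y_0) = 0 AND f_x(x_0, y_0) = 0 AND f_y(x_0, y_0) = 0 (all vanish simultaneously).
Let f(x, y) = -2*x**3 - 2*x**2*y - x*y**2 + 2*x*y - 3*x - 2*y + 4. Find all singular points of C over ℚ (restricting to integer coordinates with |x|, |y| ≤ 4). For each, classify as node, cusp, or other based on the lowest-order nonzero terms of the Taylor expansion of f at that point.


Singular points: {(-1, 3)}; classification: cusp.

Compute partial derivatives:
  f_x = -6*x**2 - 4*x*y - y**2 + 2*y - 3.
  f_y = -2*x**2 - 2*x*y + 2*x - 2.
Scan x_0 ∈ {−4, ..., 4}. For each x_0, f_y(x_0, y) is a polynomial in y; find its integer roots y ∈ {−4, ..., 4}, then test f_x and f at those candidates.
  x = -4: f_y(-4, y) = 8*y - 42; no integer root y with |y| ≤ 4.
  x = -3: f_y(-3, y) = 6*y - 26; no integer root y with |y| ≤ 4.
  x = -2: f_y(-2, y) = 4*y - 14; no integer root y with |y| ≤ 4.
  x = -1: f_y(-1, y) = 2*y - 6; vanishes at y ∈ {3}. (-1, 3): f_x = 0, f = 0 — SINGULAR.
  x = 0: f_y(0, y) = -2; no integer root y with |y| ≤ 4.
  x = 1: f_y(1, y) = -2*y - 2; vanishes at y ∈ {-1}. (1, -1): f_x = -8 ≠ 0.
  x = 2: f_y(2, y) = -4*y - 6; no integer root y with |y| ≤ 4.
  x = 3: f_y(3, y) = -6*y - 14; no integer root y with |y| ≤ 4.
  x = 4: f_y(4, y) = -8*y - 26; no integer root y with |y| ≤ 4.
Only singular point on the grid: (-1, 3).
Classify: substitute x = -1 + u, y = 3 + v and expand: f = -2*u**3 - 2*u**2*v - u*v**2 + v**2.
No constant or linear terms (consistent with a singular point). Quadratic part: v**2. Cubic part: -2*u**3 - 2*u**2*v - u*v**2.
The quadratic part v**2 is a perfect square, so there is a single (double) tangent line v = 0, i.e. y = 3. Restricting the cubic part to that line (v = 0) leaves -2*u**3 ≠ 0, so f is not divisible by v and the branch is v² ≈ 2*u**3 to lowest order — this is a cusp.
Classification: cusp.


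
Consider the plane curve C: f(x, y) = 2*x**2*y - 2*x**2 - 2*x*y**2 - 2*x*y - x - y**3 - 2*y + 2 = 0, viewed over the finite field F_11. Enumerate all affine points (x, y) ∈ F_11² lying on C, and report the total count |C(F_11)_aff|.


Affine F_11-points: {(1, 10), (2, 1), (3, 9), (7, 10), (9, 9)}; count = 5.

For each of the 121 pairs (x, y) ∈ F_11², evaluate f(x, y) mod 11. Record the zeros.
  x = 0: [0↦2, 1↦10, 2↦1, 3↦2, 4↦7, 5↦10, 6↦5, 7↦8, 8↦2, 9↦3, 10↦5]  zeros at y ∈ ∅
  x = 1: [0↦10, 1↦5, 2↦1, 3↦3, 4↦5, 5↦1, 6↦7, 7↦6, 8↦3, 9↦3, 10↦0]  zeros at y ∈ {10}
  x = 2: [0↦3, 1↦0, 2↦5, 3↦1, 4↦4, 5↦8, 6↦7, 7↦6, 8↦10, 9↦2, 10↦9]  zeros at y ∈ {1}
  x = 3: [0↦3, 1↦6, 2↦2, 3↦7, 4↦4, 5↦9, 6↦5, 7↦8, 8↦1, 9↦0, 10↦10]  zeros at y ∈ {9}
  x = 4: [0↦10, 1↦1, 2↦3, 3↦10, 4↦5, 5↦4, 6↦1, 7↦1, 8↦9, 9↦8, 10↦3]  zeros at y ∈ ∅
  x = 5: [0↦2, 1↦7, 2↦8, 3↦10, 4↦7, 5↦4, 6↦6, 7↦7, 8↦1, 9↦4, 10↦10]  zeros at y ∈ ∅
  x = 6: [0↦1, 1↦2, 2↦6, 3↦7, 4↦10, 5↦9, 6↦9, 7↦4, 8↦10, 9↦10, 10↦9]  zeros at y ∈ ∅
  x = 7: [0↦7, 1↦8, 2↦8, 3↦1, 4↦3, 5↦8, 6↦10, 7↦3, 8↦3, 9↦4, 10↦0]  zeros at y ∈ {10}
  x = 8: [0↦9, 1↦3, 2↦3, 3↦3, 4↦8, 5↦1, 6↦9, 7↦4, 8↦2, 9↦8, 10↦5]  zeros at y ∈ ∅
  x = 9: [0↦7, 1↦9, 2↦2, 3↦2, 4↦3, 5↦10, 6↦6, 7↦7, 8↦7, 9↦0, 10↦2]  zeros at y ∈ {9}
  x = 10: [0↦1, 1↦4, 2↦5, 3↦9, 4↦10, 5↦2, 6↦1, 7↦1, 8↦7, 9↦2, 10↦2]  zeros at y ∈ ∅
Collecting zeros: affine points = {(1, 10), (2, 1), (3, 9), (7, 10), (9, 9)}.
Total count |C(F_11)_aff| = 5.


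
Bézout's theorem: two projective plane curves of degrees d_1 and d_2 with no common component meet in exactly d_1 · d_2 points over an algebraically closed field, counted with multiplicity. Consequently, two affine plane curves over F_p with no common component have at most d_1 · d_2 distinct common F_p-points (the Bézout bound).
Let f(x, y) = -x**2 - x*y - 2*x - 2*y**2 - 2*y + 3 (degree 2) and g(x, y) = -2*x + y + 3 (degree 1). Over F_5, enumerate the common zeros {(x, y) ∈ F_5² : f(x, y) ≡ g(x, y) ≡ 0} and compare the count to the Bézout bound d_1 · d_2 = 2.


Common zeros: {(3, 3)}; count = 1; Bézout bound = 2.

deg(f) = 2, deg(g) = 1, so Bézout bound = 2.
Scan x ∈ F_5. For each x, list the y ∈ F_5 with f(x, y) ≡ 0 and those with g(x, y) ≡ 0 (mod 5); the common zeros in that column are the intersection.
  x = 0: f ≡ 0 at y ∈ ∅; g ≡ 0 at y ∈ {2}; common: ∅.
  x = 1: f ≡ 0 at y ∈ {0, 1}; g ≡ 0 at y ∈ {4}; common: ∅.
  x = 2: f ≡ 0 at y ∈ {0, 3}; g ≡ 0 at y ∈ {1}; common: ∅.
  x = 3: f ≡ 0 at y ∈ {2, 3}; g ≡ 0 at y ∈ {3}; common: {3}.
  x = 4: f ≡ 0 at y ∈ ∅; g ≡ 0 at y ∈ {0}; common: ∅.
Collecting: common zeros = {(3, 3)}, so the count is 1.
Comparison with the Bézout bound: 1 ≤ 2 = deg(f)·deg(g), as expected for curves with no common component (the affine F_5-count falls short of the bound because intersections may lie at infinity, over extension fields, or carry multiplicity).


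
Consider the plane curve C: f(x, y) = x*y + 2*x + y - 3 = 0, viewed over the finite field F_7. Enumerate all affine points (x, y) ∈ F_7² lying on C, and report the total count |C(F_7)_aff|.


Affine F_7-points: {(0, 3), (1, 4), (2, 2), (3, 1), (4, 6), (5, 0)}; count = 6.

For each of the 49 pairs (x, y) ∈ F_7², evaluate f(x, y) mod 7. Record the zeros.
  x = 0: [0↦4, 1↦5, 2↦6, 3↦0, 4↦1, 5↦2, 6↦3]  zeros at y ∈ {3}
  x = 1: [0↦6, 1↦1, 2↦3, 3↦5, 4↦0, 5↦2, 6↦4]  zeros at y ∈ {4}
  x = 2: [0↦1, 1↦4, 2↦0, 3↦3, 4↦6, 5↦2, 6↦5]  zeros at y ∈ {2}
  x = 3: [0↦3, 1↦0, 2↦4, 3↦1, 4↦5, 5↦2, 6↦6]  zeros at y ∈ {1}
  x = 4: [0↦5, 1↦3, 2↦1, 3↦6, 4↦4, 5↦2, 6↦0]  zeros at y ∈ {6}
  x = 5: [0↦0, 1↦6, 2↦5, 3↦4, 4↦3, 5↦2, 6↦1]  zeros at y ∈ {0}
  x = 6: [0↦2, 1↦2, 2↦2, 3↦2, 4↦2, 5↦2, 6↦2]  zeros at y ∈ ∅
Collecting zeros: affine points = {(0, 3), (1, 4), (2, 2), (3, 1), (4, 6), (5, 0)}.
Total count |C(F_7)_aff| = 6.


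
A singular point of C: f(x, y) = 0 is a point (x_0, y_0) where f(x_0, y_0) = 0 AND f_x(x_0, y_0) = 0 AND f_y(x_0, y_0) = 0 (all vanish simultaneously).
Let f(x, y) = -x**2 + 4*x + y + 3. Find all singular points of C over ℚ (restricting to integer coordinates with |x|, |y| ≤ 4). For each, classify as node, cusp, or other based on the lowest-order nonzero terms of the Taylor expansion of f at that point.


No singular points in the scanned grid; C is smooth there.

Compute partial derivatives:
  f_x = 4 - 2*x.
  f_y = 1.
f_y = 1 is a nonzero constant, so f_y never vanishes: no point (x, y) can satisfy f = f_x = f_y = 0. In particular no (x, y) ∈ {−4, ..., 4}² is singular; the curve is smooth.


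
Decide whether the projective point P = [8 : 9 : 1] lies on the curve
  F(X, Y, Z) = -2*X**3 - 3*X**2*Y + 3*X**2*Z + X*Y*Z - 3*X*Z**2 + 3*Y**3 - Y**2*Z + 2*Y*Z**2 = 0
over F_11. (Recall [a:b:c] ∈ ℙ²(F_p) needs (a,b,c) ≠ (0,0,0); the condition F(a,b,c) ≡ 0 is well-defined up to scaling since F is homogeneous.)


F(8,9,1) ≡ 8 (mod 11); P is NOT on the curve.

Evaluate F(8, 9, 1) term-by-term (mod 11).
  -2*X**3 ↦ -2·512·1·1 = -1024
  -3*X**2*Y ↦ -3·64·9·1 = -1728
  3*X**2*Z ↦ 3·64·1·1 = 192
  X*Y*Z ↦ 1·8·9·1 = 72
  -3*X*Z**2 ↦ -3·8·1·1 = -24
  3*Y**3 ↦ 3·1·729·1 = 2187
  -Y**2*Z ↦ -1·1·81·1 = -81
  2*Y*Z**2 ↦ 2·1·9·1 = 18
Sum: F(8, 9, 1) = (-1024) + (-1728) + (192) + (72) + (-24) + (2187) + (-81) + (18) = -388.
Reducing mod 11: -388 ≡ 8 (mod 11).
Since F(a, b, c) ≡ 8 ≠ 0 (mod 11), P does NOT lie on the curve.


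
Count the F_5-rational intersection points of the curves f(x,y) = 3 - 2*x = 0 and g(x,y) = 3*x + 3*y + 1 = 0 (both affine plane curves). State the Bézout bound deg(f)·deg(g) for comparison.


Common zeros: {(4, 4)}; count = 1; Bézout bound = 1.

deg(f) = 1, deg(g) = 1, so Bézout bound = 1.
Scan x ∈ F_5. For each x, list the y ∈ F_5 with f(x, y) ≡ 0 and those with g(x, y) ≡ 0 (mod 5); the common zeros in that column are the intersection.
  x = 0: f ≡ 0 at y ∈ ∅; g ≡ 0 at y ∈ {3}; common: ∅.
  x = 1: f ≡ 0 at y ∈ ∅; g ≡ 0 at y ∈ {2}; common: ∅.
  x = 2: f ≡ 0 at y ∈ ∅; g ≡ 0 at y ∈ {1}; common: ∅.
  x = 3: f ≡ 0 at y ∈ ∅; g ≡ 0 at y ∈ {0}; common: ∅.
  x = 4: f ≡ 0 at y ∈ {0, 1, 2, 3, 4}; g ≡ 0 at y ∈ {4}; common: {4}.
Collecting: common zeros = {(4, 4)}, so the count is 1.
Comparison with the Bézout bound: 1 ≤ 1 = deg(f)·deg(g), as expected for curves with no common component (the bound is attained).
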